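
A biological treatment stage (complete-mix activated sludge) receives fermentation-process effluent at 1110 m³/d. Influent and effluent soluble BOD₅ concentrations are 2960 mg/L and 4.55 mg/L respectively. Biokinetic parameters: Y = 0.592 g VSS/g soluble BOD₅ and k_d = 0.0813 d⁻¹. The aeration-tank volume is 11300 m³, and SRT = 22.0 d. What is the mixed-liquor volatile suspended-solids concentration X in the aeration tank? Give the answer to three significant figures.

X ≈ 1360 mg/L

Solving the biomass balance for X: X = Y Q (S₀−S) θ_c / [V (1+k_d θ_c)] = 0.592 × 1110 × (2960 − 4.55) × 22.0 / [11300 × (1 + 0.0813 × 22.0)] = 1356 mg/L.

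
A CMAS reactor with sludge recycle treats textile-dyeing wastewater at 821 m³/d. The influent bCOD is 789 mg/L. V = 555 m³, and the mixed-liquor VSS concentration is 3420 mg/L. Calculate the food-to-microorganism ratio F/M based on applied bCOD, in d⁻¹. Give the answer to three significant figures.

F/M = applied load / biomass = Q·S₀/(V·X) = 821 × 789 / (555.0 × 3420) = 0.3413 d⁻¹.

F/M ≈ 0.341 d⁻¹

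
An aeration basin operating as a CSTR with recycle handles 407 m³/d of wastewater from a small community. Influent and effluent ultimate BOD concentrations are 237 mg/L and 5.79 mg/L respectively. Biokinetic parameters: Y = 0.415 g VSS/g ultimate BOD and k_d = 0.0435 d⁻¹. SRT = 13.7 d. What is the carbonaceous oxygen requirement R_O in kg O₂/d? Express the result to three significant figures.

R_O ≈ 59.4 kg O₂/d

Observed yield with endogenous decay: Y_obs = Y / (1 + k_d·θ_c) = 0.415 / (1 + 0.0435 × 13.7) = 0.415 / 1.596 = 0.2600 g VSS/g ultimate BOD.
Q·(S₀ − S) = 407 × (237 − 5.79) × 10⁻³ = 94.10 kg/d removed.
Biomass synthesised: P_X = Y_obs × 94.10 = 24.47 kg VSS/d.
Carbonaceous O₂ demand = substrate oxidised − cell-mass equivalent = 94.10 − 1.42 × 24.47 = 59.36 kg O₂/d.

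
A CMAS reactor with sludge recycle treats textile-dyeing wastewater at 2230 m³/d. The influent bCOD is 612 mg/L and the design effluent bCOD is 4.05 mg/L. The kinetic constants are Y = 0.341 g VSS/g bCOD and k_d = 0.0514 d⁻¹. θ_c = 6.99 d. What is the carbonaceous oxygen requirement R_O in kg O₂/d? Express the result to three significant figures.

Observed yield with endogenous decay: Y_obs = Y / (1 + k_d·θ_c) = 0.341 / (1 + 0.0514 × 6.99) = 0.341 / 1.359 = 0.2509 g VSS/g bCOD.
Mass of bCOD removed per day: Q(S₀ − S) = 2230 × 608.0 g/m³ = 1356 kg/d.
Net sludge production P_X = 0.2509 × 1356 = 340.1 kg VSS/d.
R_O = Q·(S₀ − S) − 1.42·P_X = 1356 − 1.42 × 340.1 = 872.8 kg O₂/d.

R_O ≈ 873 kg O₂/d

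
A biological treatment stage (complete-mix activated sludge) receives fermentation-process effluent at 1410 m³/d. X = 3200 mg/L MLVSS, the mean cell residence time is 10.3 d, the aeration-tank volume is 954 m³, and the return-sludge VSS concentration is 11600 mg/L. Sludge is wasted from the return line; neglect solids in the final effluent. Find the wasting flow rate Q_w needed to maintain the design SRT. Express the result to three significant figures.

θ_c = V·X/(Q_w·X_r) when wasting from the recycle, so Q_w = V·X/(θ_c·X_r) = 954.0 × 3200 / (10.3 × 11600) = 25.55 m³/d.

Q_w ≈ 25.6 m³/d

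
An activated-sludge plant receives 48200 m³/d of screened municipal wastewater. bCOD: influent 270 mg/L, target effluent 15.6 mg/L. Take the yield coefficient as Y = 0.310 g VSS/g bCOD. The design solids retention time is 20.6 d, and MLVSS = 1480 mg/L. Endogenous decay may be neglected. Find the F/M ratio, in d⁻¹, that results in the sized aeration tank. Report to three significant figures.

With k_d = 0 the design equation reduces to V = Y Q (S₀−S) θ_c / X = 0.310 × 48200 × (270 − 15.6) × 20.6 / 1480 = 52909 m³.
F/M = applied load / biomass = Q·S₀/(V·X) = 48200 × 270 / (52909 × 1480) = 0.1662 d⁻¹.

F/M ≈ 0.166 d⁻¹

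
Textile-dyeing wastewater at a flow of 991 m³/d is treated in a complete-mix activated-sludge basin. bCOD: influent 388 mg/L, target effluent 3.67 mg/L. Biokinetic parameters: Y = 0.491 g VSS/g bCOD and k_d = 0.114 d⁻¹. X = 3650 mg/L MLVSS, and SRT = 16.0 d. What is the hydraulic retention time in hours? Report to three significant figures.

τ ≈ 7.03 h

Steady-state biomass mass balance: V·X·(1 + k_d·θ_c) = Y·Q·(S₀ − S)·θ_c, so V = 0.491 × 991 × (388 − 3.67) × 16.0 / [3650 × (1 + 0.114 × 16.0)] = 2.99×10^6 / 10308 = 290.3 m³.
HRT = V/Q = 290.3 m³ / 991 m³·d⁻¹ = 0.2929 d × 24 = 7.030 h.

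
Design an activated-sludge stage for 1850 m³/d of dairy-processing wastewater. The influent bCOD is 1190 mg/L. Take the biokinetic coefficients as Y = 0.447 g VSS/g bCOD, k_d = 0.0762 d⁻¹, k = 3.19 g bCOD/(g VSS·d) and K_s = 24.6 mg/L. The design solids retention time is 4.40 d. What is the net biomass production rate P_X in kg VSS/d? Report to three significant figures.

P_X ≈ 733 kg VSS/d

For a completely mixed reactor with recycle the Lawrence–McCarty relation gives S = K_s·(1 + k_d·θ_c) / [θ_c·(Y·k − k_d) − 1] = 24.6 × (1 + 0.0762 × 4.40) / [4.40 × (0.447 × 3.19 − 0.0762) − 1] = 32.85 / 4.939 = 6.651 mg/L.
The observed yield is Y_obs = Y/(1 + k_d·θ_c) = 0.447 / (1 + 0.0762 × 4.40) = 0.447 / 1.335 = 0.3348 g VSS per g bCOD removed.
Mass of bCOD removed per day: Q(S₀ − S) = 1850 × 1183 g/m³ = 2189 kg/d.
P_X = Y_obs · Q(S₀ − S) = 0.3348 × 2189 = 732.9 kg VSS/d.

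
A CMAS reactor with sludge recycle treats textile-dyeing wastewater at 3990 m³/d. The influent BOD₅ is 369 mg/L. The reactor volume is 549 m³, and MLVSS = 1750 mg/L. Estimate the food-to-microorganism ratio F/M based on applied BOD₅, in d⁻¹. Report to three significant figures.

F/M = Q·S₀ / (V·X) = 3990 × 369 / (549.0 × 1750) = 1.532 g BOD₅·(g VSS·d)⁻¹.

F/M ≈ 1.53 d⁻¹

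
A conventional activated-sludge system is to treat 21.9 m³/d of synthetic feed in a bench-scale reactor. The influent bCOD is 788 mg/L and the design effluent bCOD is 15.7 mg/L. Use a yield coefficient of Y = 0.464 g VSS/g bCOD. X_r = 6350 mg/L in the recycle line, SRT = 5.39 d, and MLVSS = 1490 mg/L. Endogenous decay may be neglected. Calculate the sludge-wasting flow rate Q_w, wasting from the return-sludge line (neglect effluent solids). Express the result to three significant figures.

Q_w ≈ 1.24 m³/d

V·X = Y·Q·ΔS·θ_c gives V = 0.464 × 21.9 × (788 − 15.7) × 5.39 / 1490 = 28.39 m³.
Q_w = (V·X)/(θ_c X_r) = 28.39 × 1490 / (5.39 × 6350) = 1.236 m³/d.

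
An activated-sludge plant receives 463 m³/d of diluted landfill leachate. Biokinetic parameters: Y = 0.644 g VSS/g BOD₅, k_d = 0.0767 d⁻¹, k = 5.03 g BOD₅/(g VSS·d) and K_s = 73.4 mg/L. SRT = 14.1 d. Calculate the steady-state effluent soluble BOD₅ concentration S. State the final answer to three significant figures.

From the Monod/SRT balance for a CMAS, S = K_s·(1+k_d θ_c)/[θ_c·(Y k − k_d) − 1] = 73.4 × (1 + 0.0767 × 14.1) / [14.1 × (0.644 × 5.03 − 0.0767) − 1] = 152.8 / 43.59 = 3.505 mg/L.

S ≈ 3.50 mg/L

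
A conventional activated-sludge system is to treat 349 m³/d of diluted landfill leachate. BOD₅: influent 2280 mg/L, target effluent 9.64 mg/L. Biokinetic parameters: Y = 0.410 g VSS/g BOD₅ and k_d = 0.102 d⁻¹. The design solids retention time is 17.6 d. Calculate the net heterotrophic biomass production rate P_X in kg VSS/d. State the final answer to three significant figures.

P_X ≈ 116 kg VSS/d

Correct the yield for decay: Y_obs = Y/(1 + k_d θ_c) = 0.410 / (1 + 0.102 × 17.6) = 0.410 / 2.795 = 0.1467.
Q·(S₀ − S) = 349 × (2280 − 9.64) × 10⁻³ = 792.4 kg/d removed.
Biomass produced: P_X = Y_obs·Q·ΔS = 0.1467 × 792.4 ≈ 116.2 kg VSS/d.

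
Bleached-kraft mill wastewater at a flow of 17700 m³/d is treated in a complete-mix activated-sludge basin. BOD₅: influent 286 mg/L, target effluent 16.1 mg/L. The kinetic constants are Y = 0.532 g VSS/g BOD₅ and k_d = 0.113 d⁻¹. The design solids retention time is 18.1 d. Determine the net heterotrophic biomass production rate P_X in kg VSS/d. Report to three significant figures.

P_X ≈ 835 kg VSS/d

Y_obs = Y / (1 + k_d θ_c) = 0.532 / (1 + 0.113 × 18.1) = 0.532 / 3.045 = 0.1747.
Q·(S₀ − S) = 17700 × (286 − 16.1) × 10⁻³ = 4777 kg/d removed.
Biomass produced: P_X = Y_obs·Q·ΔS = 0.1747 × 4777 ≈ 834.6 kg VSS/d.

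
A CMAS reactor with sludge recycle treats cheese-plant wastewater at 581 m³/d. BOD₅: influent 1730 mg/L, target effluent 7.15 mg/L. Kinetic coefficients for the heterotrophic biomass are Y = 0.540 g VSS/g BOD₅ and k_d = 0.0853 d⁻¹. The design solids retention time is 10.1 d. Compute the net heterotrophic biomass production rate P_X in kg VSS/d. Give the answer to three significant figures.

Observed yield with endogenous decay: Y_obs = Y / (1 + k_d·θ_c) = 0.540 / (1 + 0.0853 × 10.1) = 0.540 / 1.862 = 0.2901 g VSS/g BOD₅.
Substrate removed = Q·(S₀ − S) = 581 m³/d × (1730 − 7.15) g/m³ = 1×10^6 g/d = 1001 kg/d.
P_X = Y_obs · Q(S₀ − S) = 0.2901 × 1001 = 290.4 kg VSS/d.

P_X ≈ 290 kg VSS/d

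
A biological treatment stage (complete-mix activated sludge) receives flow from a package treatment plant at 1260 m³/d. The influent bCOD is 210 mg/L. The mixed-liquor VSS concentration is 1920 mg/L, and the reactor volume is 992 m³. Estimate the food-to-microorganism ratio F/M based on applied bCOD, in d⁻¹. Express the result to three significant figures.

Food-to-microorganism ratio F/M = Q S₀ / (V X) = 1260 × 210 / (992.0 × 1920) = 0.1389 d⁻¹.

F/M ≈ 0.139 d⁻¹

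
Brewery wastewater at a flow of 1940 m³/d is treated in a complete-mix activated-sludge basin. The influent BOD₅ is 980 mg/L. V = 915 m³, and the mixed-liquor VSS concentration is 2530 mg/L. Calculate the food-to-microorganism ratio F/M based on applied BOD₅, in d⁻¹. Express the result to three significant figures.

F/M ≈ 0.821 d⁻¹

Food-to-microorganism ratio F/M = Q S₀ / (V X) = 1940 × 980 / (915.0 × 2530) = 0.8213 d⁻¹.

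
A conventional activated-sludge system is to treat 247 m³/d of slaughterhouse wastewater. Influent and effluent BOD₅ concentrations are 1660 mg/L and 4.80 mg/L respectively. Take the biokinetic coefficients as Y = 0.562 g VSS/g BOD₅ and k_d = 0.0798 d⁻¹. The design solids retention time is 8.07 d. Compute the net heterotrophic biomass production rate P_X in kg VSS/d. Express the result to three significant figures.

P_X ≈ 140 kg VSS/d

The observed yield is Y_obs = Y/(1 + k_d·θ_c) = 0.562 / (1 + 0.0798 × 8.07) = 0.562 / 1.644 = 0.3419 g VSS per g BOD₅ removed.
Mass of BOD₅ removed per day: Q(S₀ − S) = 247 × 1655 g/m³ = 408.8 kg/d.
Net biomass production P_X = Y_obs × Q·(S₀ − S) = 0.3419 × 408.8 = 139.8 kg VSS/d.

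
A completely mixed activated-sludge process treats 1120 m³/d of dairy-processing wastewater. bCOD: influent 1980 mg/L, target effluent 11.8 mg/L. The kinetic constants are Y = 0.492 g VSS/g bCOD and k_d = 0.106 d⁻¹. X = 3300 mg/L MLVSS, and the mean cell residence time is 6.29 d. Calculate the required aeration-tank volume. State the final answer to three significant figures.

V ≈ 1240 m³

Steady-state biomass mass balance: V·X·(1 + k_d·θ_c) = Y·Q·(S₀ − S)·θ_c, so V = 0.492 × 1120 × (1980 − 11.8) × 6.29 / [3300 × (1 + 0.106 × 6.29)] = 6.82×10^6 / 5500 = 1240 m³.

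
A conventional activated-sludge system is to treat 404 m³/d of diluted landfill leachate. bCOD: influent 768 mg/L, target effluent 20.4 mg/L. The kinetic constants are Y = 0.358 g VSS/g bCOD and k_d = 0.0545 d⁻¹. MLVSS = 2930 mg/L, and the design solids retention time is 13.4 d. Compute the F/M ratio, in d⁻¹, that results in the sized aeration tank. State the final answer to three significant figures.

F/M ≈ 0.371 d⁻¹

Steady-state biomass mass balance: V·X·(1 + k_d·θ_c) = Y·Q·(S₀ − S)·θ_c, so V = 0.358 × 404 × (768 − 20.4) × 13.4 / [2930 × (1 + 0.0545 × 13.4)] = 1.45×10^6 / 5070 = 285.8 m³.
F/M = applied load / biomass = Q·S₀/(V·X) = 404 × 768 / (285.8 × 2930) = 0.3705 d⁻¹.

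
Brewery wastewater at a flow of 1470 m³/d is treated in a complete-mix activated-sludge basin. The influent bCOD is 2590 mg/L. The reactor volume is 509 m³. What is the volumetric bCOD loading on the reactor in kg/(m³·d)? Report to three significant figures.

L_v = Q S₀ / V = 1470 × 2590 × 10⁻³ / 509.0 = 7.480 kg/(m³·d).

L_v ≈ 7.48 kg bCOD/(m³·d)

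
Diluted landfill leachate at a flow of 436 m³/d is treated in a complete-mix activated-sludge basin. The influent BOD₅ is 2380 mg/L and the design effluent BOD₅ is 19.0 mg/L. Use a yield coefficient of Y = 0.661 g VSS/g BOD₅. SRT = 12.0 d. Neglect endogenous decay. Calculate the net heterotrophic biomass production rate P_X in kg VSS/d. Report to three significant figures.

P_X ≈ 680 kg VSS/d

Since k_d ≈ 0, Y_obs = Y = 0.661 g VSS/g BOD₅.
Q·(S₀ − S) = 436 × (2380 − 19.0) × 10⁻³ = 1029 kg/d removed.
So the net sludge growth is P_X = 0.6610 × 1029 = 680.4 kg VSS/d.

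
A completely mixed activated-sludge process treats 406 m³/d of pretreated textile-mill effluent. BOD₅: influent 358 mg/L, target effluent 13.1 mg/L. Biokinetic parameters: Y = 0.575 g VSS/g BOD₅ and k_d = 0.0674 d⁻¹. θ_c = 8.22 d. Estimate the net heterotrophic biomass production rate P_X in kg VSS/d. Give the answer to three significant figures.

P_X ≈ 51.8 kg VSS/d

Observed yield with endogenous decay: Y_obs = Y / (1 + k_d·θ_c) = 0.575 / (1 + 0.0674 × 8.22) = 0.575 / 1.554 = 0.3700 g VSS/g BOD₅.
Q·(S₀ − S) = 406 × (358 − 13.1) × 10⁻³ = 140.0 kg/d removed.
P_X = Y_obs · Q(S₀ − S) = 0.3700 × 140.0 = 51.81 kg VSS/d.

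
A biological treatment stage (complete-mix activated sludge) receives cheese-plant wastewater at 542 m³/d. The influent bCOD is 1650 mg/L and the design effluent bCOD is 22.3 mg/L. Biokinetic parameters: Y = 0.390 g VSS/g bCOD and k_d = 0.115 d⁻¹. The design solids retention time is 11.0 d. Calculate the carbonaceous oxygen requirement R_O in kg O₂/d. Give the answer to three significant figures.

The observed yield is Y_obs = Y/(1 + k_d·θ_c) = 0.390 / (1 + 0.115 × 11.0) = 0.390 / 2.265 = 0.1722 g VSS per g bCOD removed.
Q·(S₀ − S) = 542 × (1650 − 22.3) × 10⁻³ = 882.2 kg/d removed.
P_X = Y_obs·Q·(S₀ − S) = 0.1722 × 882.2 = 151.9 kg VSS/d.
R_O = Q·(S₀ − S) − 1.42·P_X = 882.2 − 1.42 × 151.9 = 666.5 kg O₂/d.

R_O ≈ 667 kg O₂/d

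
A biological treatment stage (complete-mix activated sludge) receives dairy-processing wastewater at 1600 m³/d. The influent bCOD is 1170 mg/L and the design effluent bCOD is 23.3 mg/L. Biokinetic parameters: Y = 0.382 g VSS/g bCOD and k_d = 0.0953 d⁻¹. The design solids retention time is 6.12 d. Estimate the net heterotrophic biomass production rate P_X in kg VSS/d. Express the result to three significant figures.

Observed yield with endogenous decay: Y_obs = Y / (1 + k_d·θ_c) = 0.382 / (1 + 0.0953 × 6.12) = 0.382 / 1.583 = 0.2413 g VSS/g bCOD.
Q·(S₀ − S) = 1600 × (1170 − 23.3) × 10⁻³ = 1835 kg/d removed.
So the net sludge growth is P_X = 0.2413 × 1835 = 442.7 kg VSS/d.

P_X ≈ 443 kg VSS/d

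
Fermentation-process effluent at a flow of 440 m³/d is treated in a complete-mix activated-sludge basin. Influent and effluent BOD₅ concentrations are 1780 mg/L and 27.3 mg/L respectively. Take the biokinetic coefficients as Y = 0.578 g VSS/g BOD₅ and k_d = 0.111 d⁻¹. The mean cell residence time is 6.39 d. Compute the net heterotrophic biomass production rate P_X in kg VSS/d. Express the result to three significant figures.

Y_obs = Y / (1 + k_d θ_c) = 0.578 / (1 + 0.111 × 6.39) = 0.578 / 1.709 = 0.3382.
Substrate removed = Q·(S₀ − S) = 440 m³/d × (1780 − 27.3) g/m³ = 7.71×10^5 g/d = 771.2 kg/d.
Biomass produced: P_X = Y_obs·Q·ΔS = 0.3382 × 771.2 ≈ 260.8 kg VSS/d.

P_X ≈ 261 kg VSS/d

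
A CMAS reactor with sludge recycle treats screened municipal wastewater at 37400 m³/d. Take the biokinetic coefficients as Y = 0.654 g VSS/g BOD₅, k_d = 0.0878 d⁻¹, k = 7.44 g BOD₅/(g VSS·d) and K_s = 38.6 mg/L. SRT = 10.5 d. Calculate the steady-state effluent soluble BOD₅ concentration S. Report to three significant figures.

S ≈ 1.51 mg/L

From the Monod/SRT balance for a CMAS, S = K_s·(1+k_d θ_c)/[θ_c·(Y k − k_d) − 1] = 38.6 × (1 + 0.0878 × 10.5) / [10.5 × (0.654 × 7.44 − 0.0878) − 1] = 74.19 / 49.17 = 1.509 mg/L.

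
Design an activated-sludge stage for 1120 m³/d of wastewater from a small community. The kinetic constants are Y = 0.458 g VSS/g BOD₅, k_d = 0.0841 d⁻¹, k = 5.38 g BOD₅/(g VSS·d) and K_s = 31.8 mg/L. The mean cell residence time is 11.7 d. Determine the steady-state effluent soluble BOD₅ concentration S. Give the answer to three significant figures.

Effluent substrate depends only on kinetics and SRT: S = K_s(1 + k_d θ_c) / [θ_c(Yk − k_d) − 1] = 31.8 × (1 + 0.0841 × 11.7) / [11.7 × (0.458 × 5.38 − 0.0841) − 1] = 63.09 / 26.85 = 2.350 mg/L.

S ≈ 2.35 mg/L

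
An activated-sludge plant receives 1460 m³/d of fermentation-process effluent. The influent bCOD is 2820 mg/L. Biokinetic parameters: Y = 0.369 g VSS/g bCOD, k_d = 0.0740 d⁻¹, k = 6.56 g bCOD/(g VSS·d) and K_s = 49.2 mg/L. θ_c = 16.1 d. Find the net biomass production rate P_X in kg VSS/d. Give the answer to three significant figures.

From the Monod/SRT balance for a CMAS, S = K_s·(1+k_d θ_c)/[θ_c·(Y k − k_d) − 1] = 49.2 × (1 + 0.0740 × 16.1) / [16.1 × (0.369 × 6.56 − 0.0740) − 1] = 107.8 / 36.78 = 2.931 mg/L.
Correct the yield for decay: Y_obs = Y/(1 + k_d θ_c) = 0.369 / (1 + 0.0740 × 16.1) = 0.369 / 2.191 = 0.1684.
Q·(S₀ − S) = 1460 × (2820 − 2.93) × 10⁻³ = 4113 kg/d removed.
Biomass produced: P_X = Y_obs·Q·ΔS = 0.1684 × 4113 ≈ 692.6 kg VSS/d.

P_X ≈ 693 kg VSS/d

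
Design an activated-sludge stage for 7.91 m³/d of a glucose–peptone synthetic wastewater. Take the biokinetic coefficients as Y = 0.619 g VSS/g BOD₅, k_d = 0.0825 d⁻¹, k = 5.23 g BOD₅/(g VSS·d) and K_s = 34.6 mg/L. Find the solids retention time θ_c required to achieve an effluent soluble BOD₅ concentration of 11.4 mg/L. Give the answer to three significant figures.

θ_c ≈ 1.39 d

From 1/θ_c = Y·k·S/(K_s + S) − k_d: Y·k·S/(K_s+S) = 0.619 × 5.23 × 11.4 / (34.6 + 11.4) = 0.8023 d⁻¹.
1/θ_c = 0.8023 − 0.0825 = 0.7198 d⁻¹, so θ_c = 1.389 d.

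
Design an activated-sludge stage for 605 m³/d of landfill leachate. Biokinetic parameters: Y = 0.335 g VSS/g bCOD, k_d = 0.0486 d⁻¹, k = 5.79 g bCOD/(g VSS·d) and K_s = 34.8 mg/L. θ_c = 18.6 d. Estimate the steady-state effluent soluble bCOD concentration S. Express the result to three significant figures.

S ≈ 1.94 mg/L

From the Monod/SRT balance for a CMAS, S = K_s·(1+k_d θ_c)/[θ_c·(Y k − k_d) − 1] = 34.8 × (1 + 0.0486 × 18.6) / [18.6 × (0.335 × 5.79 − 0.0486) − 1] = 66.26 / 34.17 = 1.939 mg/L.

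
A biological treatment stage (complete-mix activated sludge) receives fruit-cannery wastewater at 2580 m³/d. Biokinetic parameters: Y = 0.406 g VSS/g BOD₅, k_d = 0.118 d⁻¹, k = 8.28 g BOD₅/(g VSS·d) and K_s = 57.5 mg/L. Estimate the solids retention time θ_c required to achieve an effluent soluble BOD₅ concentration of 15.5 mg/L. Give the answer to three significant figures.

At the target effluent, Y k S/(K_s+S) = 0.406×8.28×15.5/73.00 = 0.7138 d⁻¹.
θ_c = 1/(μ − k_d) = 1/(0.7138 − 0.118) = 1/0.5958 = 1.678 d.

θ_c ≈ 1.68 d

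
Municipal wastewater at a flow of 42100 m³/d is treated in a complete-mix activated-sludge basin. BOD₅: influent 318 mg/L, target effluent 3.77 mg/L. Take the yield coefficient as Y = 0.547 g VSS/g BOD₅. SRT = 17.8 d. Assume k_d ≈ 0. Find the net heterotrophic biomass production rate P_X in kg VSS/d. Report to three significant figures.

No decay correction is needed, so Y_obs = Y = 0.547.
Substrate removed = Q·(S₀ − S) = 42100 m³/d × (318 − 3.77) g/m³ = 1.32×10^7 g/d = 13229 kg/d.
P_X = Y_obs · Q(S₀ − S) = 0.5470 × 13229 = 7236 kg VSS/d.

P_X ≈ 7240 kg VSS/d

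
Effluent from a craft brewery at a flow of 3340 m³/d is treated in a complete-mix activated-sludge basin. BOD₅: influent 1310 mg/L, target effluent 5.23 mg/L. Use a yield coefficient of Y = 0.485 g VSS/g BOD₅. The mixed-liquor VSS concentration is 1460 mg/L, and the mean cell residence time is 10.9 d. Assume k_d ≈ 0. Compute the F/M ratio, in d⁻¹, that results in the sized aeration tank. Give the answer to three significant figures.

F/M ≈ 0.190 d⁻¹

V·X = Y·Q·ΔS·θ_c gives V = 0.485 × 3340 × (1310 − 5.23) × 10.9 / 1460 = 15780 m³.
Food-to-microorganism ratio F/M = Q S₀ / (V X) = 3340 × 1310 / (15780 × 1460) = 0.1899 d⁻¹.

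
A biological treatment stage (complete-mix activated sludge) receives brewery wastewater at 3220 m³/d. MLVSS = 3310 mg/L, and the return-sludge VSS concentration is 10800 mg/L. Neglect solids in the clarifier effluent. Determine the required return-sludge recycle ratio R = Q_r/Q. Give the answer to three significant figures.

R = Q_r/Q = X/(X_r − X) = 3310 / (10800 − 3310) = 0.4419.

R ≈ 0.442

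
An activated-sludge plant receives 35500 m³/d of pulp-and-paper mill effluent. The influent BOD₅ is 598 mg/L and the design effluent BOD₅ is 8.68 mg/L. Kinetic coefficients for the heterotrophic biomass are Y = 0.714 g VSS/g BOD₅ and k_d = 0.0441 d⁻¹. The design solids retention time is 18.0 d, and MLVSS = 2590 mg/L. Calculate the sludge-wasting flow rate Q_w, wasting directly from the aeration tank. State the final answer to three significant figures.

Q_w ≈ 3220 m³/d

From the SRT design equation V = Y Q (S₀−S) θ_c / [X (1 + k_d θ_c)] = 0.714 × 35500 × (598 − 8.68) × 18.0 / [2590 × (1 + 0.0441 × 18.0)] = 2.69×10^8 / 4646 = 57873 m³.
With mixed-liquor wasting, θ_c = V/Q_w, so Q_w = V/θ_c = 57873/18.0 = 3215 m³/d.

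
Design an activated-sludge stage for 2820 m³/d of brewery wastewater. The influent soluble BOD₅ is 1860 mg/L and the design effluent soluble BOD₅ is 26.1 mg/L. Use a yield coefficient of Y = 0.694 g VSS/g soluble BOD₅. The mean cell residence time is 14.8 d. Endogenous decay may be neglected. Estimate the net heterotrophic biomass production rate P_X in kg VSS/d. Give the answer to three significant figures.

P_X ≈ 3590 kg VSS/d

Since k_d ≈ 0, Y_obs = Y = 0.694 g VSS/g soluble BOD₅.
Q·(S₀ − S) = 2820 × (1860 − 26.1) × 10⁻³ = 5172 kg/d removed.
Biomass produced: P_X = Y_obs·Q·ΔS = 0.6940 × 5172 ≈ 3589 kg VSS/d.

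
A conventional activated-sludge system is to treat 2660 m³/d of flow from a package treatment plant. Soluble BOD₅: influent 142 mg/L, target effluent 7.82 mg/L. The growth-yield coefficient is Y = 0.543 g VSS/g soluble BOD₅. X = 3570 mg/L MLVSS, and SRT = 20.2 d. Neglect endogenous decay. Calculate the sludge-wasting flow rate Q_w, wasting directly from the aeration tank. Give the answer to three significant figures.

Biomass mass balance (decay neglected): V·X = Y·Q·(S₀ − S)·θ_c, so V = 0.543 × 2660 × (142 − 7.82) × 20.2 / 3570 = 1097 m³.
For wasting at MLVSS concentration, Q_w = V/θ_c = 1097/20.2 = 54.29 m³/d.

Q_w ≈ 54.3 m³/d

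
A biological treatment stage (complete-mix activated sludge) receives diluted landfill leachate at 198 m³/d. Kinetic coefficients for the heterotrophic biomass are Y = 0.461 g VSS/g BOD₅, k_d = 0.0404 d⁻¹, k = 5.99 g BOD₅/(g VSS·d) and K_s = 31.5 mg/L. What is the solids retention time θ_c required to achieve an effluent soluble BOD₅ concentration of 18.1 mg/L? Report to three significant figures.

θ_c ≈ 1.03 d

From 1/θ_c = Y·k·S/(K_s + S) − k_d: Y·k·S/(K_s+S) = 0.461 × 5.99 × 18.1 / (31.5 + 18.1) = 1.008 d⁻¹.
θ_c = 1/(μ − k_d) = 1/(1.008 − 0.0404) = 1/0.9673 = 1.034 d.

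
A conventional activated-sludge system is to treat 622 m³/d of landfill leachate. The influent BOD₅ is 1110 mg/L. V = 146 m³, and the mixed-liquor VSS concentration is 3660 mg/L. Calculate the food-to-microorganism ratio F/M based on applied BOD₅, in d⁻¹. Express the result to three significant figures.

F/M = applied load / biomass = Q·S₀/(V·X) = 622 × 1110 / (146.0 × 3660) = 1.292 d⁻¹.

F/M ≈ 1.29 d⁻¹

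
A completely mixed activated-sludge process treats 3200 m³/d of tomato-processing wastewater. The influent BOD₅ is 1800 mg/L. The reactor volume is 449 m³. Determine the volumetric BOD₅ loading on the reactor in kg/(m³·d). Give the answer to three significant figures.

L_v ≈ 12.8 kg BOD₅/(m³·d)

Applied BOD₅ load per unit volume = Q·S₀/V = (3200 × 1800/1000)/449.0 = 12.83 kg BOD₅·m⁻³·d⁻¹.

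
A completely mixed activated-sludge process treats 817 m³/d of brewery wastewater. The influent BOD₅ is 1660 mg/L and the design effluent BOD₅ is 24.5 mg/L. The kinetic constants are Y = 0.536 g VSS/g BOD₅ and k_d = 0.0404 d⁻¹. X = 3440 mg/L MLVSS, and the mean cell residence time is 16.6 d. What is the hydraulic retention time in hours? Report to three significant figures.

Rearranging the biomass balance for a CMAS with decay, V = Y·Q·ΔS·θ_c / [X·(1+k_d θ_c)] = 0.536 × 817 × (1660 − 24.5) × 16.6 / [3440 × (1 + 0.0404 × 16.6)] = 1.19×10^7 / 5747 = 2069 m³.
HRT = V/Q = 2069 m³ / 817 m³·d⁻¹ = 2.532 d × 24 = 60.77 h.

τ ≈ 60.8 h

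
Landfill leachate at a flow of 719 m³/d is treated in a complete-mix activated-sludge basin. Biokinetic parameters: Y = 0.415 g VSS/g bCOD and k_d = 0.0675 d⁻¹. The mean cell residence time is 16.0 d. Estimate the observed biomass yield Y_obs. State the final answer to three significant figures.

Observed yield with endogenous decay: Y_obs = Y / (1 + k_d·θ_c) = 0.415 / (1 + 0.0675 × 16.0) = 0.415 / 2.080 = 0.1995 g VSS/g bCOD.

Y_obs ≈ 0.200 g VSS/g bCOD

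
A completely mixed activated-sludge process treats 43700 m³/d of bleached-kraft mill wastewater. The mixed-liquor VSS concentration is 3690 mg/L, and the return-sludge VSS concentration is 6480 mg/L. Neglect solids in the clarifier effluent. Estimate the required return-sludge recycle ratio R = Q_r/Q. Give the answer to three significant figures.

R ≈ 1.32

Solids balance on the clarifier gives (1+R)X = R·X_r, so R = X/(X_r − X) = 3690 / (6480 − 3690) = 1.323.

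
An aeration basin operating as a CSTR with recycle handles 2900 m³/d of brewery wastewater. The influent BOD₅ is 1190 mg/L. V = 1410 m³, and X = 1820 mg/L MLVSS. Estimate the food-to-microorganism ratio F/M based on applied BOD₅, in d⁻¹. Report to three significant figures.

F/M ≈ 1.34 d⁻¹

F/M = applied load / biomass = Q·S₀/(V·X) = 2900 × 1190 / (1410 × 1820) = 1.345 d⁻¹.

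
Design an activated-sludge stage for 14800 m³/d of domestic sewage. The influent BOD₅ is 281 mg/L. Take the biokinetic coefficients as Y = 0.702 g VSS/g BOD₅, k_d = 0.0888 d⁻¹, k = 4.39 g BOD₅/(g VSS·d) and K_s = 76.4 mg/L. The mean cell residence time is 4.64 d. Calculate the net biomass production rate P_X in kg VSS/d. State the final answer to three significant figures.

Effluent substrate depends only on kinetics and SRT: S = K_s(1 + k_d θ_c) / [θ_c(Yk − k_d) − 1] = 76.4 × (1 + 0.0888 × 4.64) / [4.64 × (0.702 × 4.39 − 0.0888) − 1] = 107.9 / 12.89 = 8.371 mg/L.
Observed yield with endogenous decay: Y_obs = Y / (1 + k_d·θ_c) = 0.702 / (1 + 0.0888 × 4.64) = 0.702 / 1.412 = 0.4972 g VSS/g BOD₅.
Q·(S₀ − S) = 14800 × (281 − 8.37) × 10⁻³ = 4035 kg/d removed.
P_X = Y_obs · Q(S₀ − S) = 0.4972 × 4035 = 2006 kg VSS/d.

P_X ≈ 2010 kg VSS/d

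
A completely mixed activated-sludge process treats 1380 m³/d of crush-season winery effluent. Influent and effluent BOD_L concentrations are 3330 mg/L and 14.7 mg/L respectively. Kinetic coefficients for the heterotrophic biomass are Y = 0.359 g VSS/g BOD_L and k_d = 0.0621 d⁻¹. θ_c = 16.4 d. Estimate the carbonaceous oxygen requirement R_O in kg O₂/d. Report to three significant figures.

R_O ≈ 3420 kg O₂/d

Correct the yield for decay: Y_obs = Y/(1 + k_d θ_c) = 0.359 / (1 + 0.0621 × 16.4) = 0.359 / 2.018 = 0.1779.
Substrate removed = Q·(S₀ − S) = 1380 m³/d × (3330 − 14.7) g/m³ = 4.58×10^6 g/d = 4575 kg/d.
P_X = Y_obs·Q·(S₀ − S) = 0.1779 × 4575 = 813.7 kg VSS/d.
R_O = Q·(S₀ − S) − 1.42·P_X = 4575 − 1.42 × 813.7 = 3420 kg O₂/d.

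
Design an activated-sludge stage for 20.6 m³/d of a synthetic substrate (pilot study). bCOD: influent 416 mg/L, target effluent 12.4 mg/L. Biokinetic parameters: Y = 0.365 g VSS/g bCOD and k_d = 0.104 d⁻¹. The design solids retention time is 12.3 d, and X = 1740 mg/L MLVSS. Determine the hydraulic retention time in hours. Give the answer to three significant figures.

Rearranging the biomass balance for a CMAS with decay, V = Y·Q·ΔS·θ_c / [X·(1+k_d θ_c)] = 0.365 × 20.6 × (416 − 12.4) × 12.3 / [1740 × (1 + 0.104 × 12.3)] = 3.73×10^4 / 3966 = 9.412 m³.
τ = V/Q = 9.412/20.6 = 0.4569 d, or 10.97 h.

τ ≈ 11.0 h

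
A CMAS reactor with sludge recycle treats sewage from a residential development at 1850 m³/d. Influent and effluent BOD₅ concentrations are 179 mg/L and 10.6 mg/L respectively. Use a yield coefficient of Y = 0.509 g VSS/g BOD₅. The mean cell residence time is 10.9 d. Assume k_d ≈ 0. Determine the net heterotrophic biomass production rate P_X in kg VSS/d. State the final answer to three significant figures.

Since k_d ≈ 0, Y_obs = Y = 0.509 g VSS/g BOD₅.
Q·(S₀ − S) = 1850 × (179 − 10.6) × 10⁻³ = 311.5 kg/d removed.
Net biomass production P_X = Y_obs × Q·(S₀ − S) = 0.5090 × 311.5 = 158.6 kg VSS/d.

P_X ≈ 159 kg VSS/d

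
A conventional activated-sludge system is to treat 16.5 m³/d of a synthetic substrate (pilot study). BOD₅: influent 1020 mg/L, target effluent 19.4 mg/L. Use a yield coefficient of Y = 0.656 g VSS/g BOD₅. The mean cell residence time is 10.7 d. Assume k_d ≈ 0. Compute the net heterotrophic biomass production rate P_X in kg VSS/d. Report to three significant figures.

Since k_d ≈ 0, Y_obs = Y = 0.656 g VSS/g BOD₅.
Mass of BOD₅ removed per day: Q(S₀ − S) = 16.5 × 1001 g/m³ = 16.51 kg/d.
Biomass produced: P_X = Y_obs·Q·ΔS = 0.6560 × 16.51 ≈ 10.83 kg VSS/d.

P_X ≈ 10.8 kg VSS/d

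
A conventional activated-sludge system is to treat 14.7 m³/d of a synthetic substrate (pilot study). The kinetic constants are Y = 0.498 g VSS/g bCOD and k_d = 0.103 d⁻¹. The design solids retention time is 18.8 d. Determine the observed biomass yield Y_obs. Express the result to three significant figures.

Y_obs = Y / (1 + k_d θ_c) = 0.498 / (1 + 0.103 × 18.8) = 0.498 / 2.936 = 0.1696.

Y_obs ≈ 0.170 g VSS/g bCOD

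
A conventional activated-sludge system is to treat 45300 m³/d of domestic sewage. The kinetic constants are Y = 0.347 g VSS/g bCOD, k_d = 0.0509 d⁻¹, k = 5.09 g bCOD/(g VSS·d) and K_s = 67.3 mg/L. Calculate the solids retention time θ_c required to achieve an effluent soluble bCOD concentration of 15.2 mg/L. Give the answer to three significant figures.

θ_c ≈ 3.64 d

Specific growth rate at S = 15.2 mg/L: μ = YkS/(K_s+S) = 0.347·5.09·15.2/(67.3+15.2) = 0.3254 d⁻¹.
θ_c = 1/(μ − k_d) = 1/(0.3254 − 0.0509) = 1/0.2745 = 3.643 d.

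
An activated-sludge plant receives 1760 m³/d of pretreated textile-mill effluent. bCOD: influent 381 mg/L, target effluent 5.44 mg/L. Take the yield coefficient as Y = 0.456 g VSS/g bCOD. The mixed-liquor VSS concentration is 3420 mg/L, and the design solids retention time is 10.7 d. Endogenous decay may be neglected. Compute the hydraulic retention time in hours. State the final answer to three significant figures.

τ ≈ 12.9 h

With k_d = 0 the design equation reduces to V = Y Q (S₀−S) θ_c / X = 0.456 × 1760 × (381 − 5.44) × 10.7 / 3420 = 943.0 m³.
Hydraulic retention time τ = V/Q = 943.0 / 1760 = 0.5358 d = 12.86 h.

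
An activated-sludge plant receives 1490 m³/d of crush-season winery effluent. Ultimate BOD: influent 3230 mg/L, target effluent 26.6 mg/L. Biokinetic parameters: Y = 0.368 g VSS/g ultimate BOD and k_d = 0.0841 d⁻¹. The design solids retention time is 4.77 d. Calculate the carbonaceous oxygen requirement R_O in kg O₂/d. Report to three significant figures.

Observed yield with endogenous decay: Y_obs = Y / (1 + k_d·θ_c) = 0.368 / (1 + 0.0841 × 4.77) = 0.368 / 1.401 = 0.2626 g VSS/g ultimate BOD.
Q·(S₀ − S) = 1490 × (3230 − 26.6) × 10⁻³ = 4773 kg/d removed.
Net sludge production P_X = 0.2626 × 4773 = 1254 kg VSS/d.
R_O = Q·ΔS − 1.42 P_X = 4773 − 1780 = 2993 kg O₂/d.

R_O ≈ 2990 kg O₂/d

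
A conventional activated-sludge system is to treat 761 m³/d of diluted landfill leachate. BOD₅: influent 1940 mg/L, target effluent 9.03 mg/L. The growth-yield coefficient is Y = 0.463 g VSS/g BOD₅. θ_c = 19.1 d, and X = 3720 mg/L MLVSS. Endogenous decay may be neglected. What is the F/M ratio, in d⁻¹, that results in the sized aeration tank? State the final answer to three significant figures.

F/M ≈ 0.114 d⁻¹

Biomass mass balance (decay neglected): V·X = Y·Q·(S₀ − S)·θ_c, so V = 0.463 × 761 × (1940 − 9.03) × 19.1 / 3720 = 3493 m³.
F/M = Q·S₀ / (V·X) = 761 × 1940 / (3493 × 3720) = 0.1136 g BOD₅·(g VSS·d)⁻¹.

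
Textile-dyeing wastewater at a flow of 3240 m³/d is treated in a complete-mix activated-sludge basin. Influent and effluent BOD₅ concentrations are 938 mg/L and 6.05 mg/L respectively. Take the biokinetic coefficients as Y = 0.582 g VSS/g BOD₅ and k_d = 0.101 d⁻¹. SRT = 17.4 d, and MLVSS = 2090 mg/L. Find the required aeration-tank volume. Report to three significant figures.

From the SRT design equation V = Y Q (S₀−S) θ_c / [X (1 + k_d θ_c)] = 0.582 × 3240 × (938 − 6.05) × 17.4 / [2090 × (1 + 0.101 × 17.4)] = 3.06×10^7 / 5763 = 5306 m³.

V ≈ 5310 m³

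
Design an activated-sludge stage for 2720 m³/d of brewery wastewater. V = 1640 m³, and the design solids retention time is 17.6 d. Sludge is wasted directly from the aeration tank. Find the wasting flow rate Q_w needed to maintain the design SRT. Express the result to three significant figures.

Q_w ≈ 93.2 m³/d

With mixed-liquor wasting, θ_c = V/Q_w, so Q_w = V/θ_c = 1640/17.6 = 93.18 m³/d.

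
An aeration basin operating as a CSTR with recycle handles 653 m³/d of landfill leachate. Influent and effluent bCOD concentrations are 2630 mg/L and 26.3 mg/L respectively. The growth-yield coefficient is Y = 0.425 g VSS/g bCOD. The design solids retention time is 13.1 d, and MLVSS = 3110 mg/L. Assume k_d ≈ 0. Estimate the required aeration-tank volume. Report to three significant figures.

V ≈ 3040 m³

Biomass mass balance (decay neglected): V·X = Y·Q·(S₀ − S)·θ_c, so V = 0.425 × 653 × (2630 − 26.3) × 13.1 / 3110 = 3044 m³.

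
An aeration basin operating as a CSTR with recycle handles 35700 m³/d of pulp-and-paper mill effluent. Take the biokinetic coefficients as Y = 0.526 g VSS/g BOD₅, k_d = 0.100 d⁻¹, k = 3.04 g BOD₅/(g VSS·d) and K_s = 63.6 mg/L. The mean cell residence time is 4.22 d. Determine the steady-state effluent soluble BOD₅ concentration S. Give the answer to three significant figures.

Effluent substrate depends only on kinetics and SRT: S = K_s(1 + k_d θ_c) / [θ_c(Yk − k_d) − 1] = 63.6 × (1 + 0.100 × 4.22) / [4.22 × (0.526 × 3.04 − 0.100) − 1] = 90.44 / 5.326 = 16.98 mg/L.

S ≈ 17.0 mg/L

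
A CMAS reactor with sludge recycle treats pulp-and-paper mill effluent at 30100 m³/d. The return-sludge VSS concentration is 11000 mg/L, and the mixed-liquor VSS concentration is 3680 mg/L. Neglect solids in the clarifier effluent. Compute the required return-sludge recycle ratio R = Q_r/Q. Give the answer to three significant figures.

R = Q_r/Q = X/(X_r − X) = 3680 / (11000 − 3680) = 0.5027.

R ≈ 0.503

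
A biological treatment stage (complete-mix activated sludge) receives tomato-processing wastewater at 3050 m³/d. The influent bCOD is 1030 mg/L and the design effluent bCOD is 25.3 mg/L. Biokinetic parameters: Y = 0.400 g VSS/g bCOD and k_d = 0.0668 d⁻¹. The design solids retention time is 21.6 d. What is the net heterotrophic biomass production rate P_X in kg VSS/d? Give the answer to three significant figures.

P_X ≈ 502 kg VSS/d

Observed yield with endogenous decay: Y_obs = Y / (1 + k_d·θ_c) = 0.400 / (1 + 0.0668 × 21.6) = 0.400 / 2.443 = 0.1637 g VSS/g bCOD.
Q·(S₀ − S) = 3050 × (1030 − 25.3) × 10⁻³ = 3064 kg/d removed.
P_X = Y_obs · Q(S₀ − S) = 0.1637 × 3064 = 501.8 kg VSS/d.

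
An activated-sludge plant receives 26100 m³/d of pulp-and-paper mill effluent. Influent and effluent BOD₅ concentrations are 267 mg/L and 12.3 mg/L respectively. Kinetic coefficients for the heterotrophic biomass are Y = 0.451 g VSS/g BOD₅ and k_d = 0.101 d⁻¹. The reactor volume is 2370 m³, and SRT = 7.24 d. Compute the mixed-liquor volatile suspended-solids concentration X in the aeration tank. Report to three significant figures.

X ≈ 5290 mg/L

X = Y·Q·ΔS·θ_c / [V·(1 + k_d θ_c)] = 0.451 × 26100 × (267 − 12.3) × 7.24 / [2370 × (1 + 0.101 × 7.24)] = 5290 mg/L.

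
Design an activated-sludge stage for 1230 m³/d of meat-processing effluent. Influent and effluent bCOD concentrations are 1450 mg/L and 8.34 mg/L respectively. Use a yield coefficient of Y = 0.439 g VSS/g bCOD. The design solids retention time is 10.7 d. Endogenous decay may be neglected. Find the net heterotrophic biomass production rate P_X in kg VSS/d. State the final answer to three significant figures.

P_X ≈ 778 kg VSS/d

Since k_d ≈ 0, Y_obs = Y = 0.439 g VSS/g bCOD.
Substrate removed = Q·(S₀ − S) = 1230 m³/d × (1450 − 8.34) g/m³ = 1.77×10^6 g/d = 1773 kg/d.
Net biomass production P_X = Y_obs × Q·(S₀ − S) = 0.4390 × 1773 = 778.5 kg VSS/d.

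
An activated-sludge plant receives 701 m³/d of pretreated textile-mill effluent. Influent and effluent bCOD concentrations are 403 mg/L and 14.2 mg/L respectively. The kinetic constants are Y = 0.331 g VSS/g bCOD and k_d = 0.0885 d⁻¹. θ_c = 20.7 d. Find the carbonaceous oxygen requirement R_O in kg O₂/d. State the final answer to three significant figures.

Y_obs = Y / (1 + k_d θ_c) = 0.331 / (1 + 0.0885 × 20.7) = 0.331 / 2.832 = 0.1169.
Substrate removed = Q·(S₀ − S) = 701 m³/d × (403 − 14.2) g/m³ = 2.73×10^5 g/d = 272.5 kg/d.
P_X = Y_obs·Q·(S₀ − S) = 0.1169 × 272.5 = 31.86 kg VSS/d.
Carbonaceous O₂ demand = substrate oxidised − cell-mass equivalent = 272.5 − 1.42 × 31.86 = 227.3 kg O₂/d.

R_O ≈ 227 kg O₂/d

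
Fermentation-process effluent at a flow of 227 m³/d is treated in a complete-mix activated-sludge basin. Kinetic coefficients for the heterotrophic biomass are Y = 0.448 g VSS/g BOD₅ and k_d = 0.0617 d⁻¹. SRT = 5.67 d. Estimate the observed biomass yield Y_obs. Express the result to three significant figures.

Observed yield with endogenous decay: Y_obs = Y / (1 + k_d·θ_c) = 0.448 / (1 + 0.0617 × 5.67) = 0.448 / 1.350 = 0.3319 g VSS/g BOD₅.

Y_obs ≈ 0.332 g VSS/g BOD₅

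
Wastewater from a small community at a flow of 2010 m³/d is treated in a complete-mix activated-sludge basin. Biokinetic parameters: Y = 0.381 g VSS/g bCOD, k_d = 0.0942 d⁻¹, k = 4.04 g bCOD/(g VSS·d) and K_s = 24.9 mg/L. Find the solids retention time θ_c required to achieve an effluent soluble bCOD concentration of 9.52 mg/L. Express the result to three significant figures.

At the target effluent, Y k S/(K_s+S) = 0.381×4.04×9.52/34.42 = 0.4257 d⁻¹.
Then 1/θ_c = μ − k_d = 0.4257 − 0.0942 = 0.3315 d⁻¹, giving θ_c = 3.016 d.

θ_c ≈ 3.02 d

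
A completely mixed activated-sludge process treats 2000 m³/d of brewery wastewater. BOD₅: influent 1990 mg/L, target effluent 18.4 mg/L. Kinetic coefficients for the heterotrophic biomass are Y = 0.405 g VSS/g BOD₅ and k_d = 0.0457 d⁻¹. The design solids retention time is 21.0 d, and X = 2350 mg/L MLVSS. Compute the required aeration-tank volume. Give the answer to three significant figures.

V ≈ 7280 m³

Steady-state biomass mass balance: V·X·(1 + k_d·θ_c) = Y·Q·(S₀ − S)·θ_c, so V = 0.405 × 2000 × (1990 − 18.4) × 21.0 / [2350 × (1 + 0.0457 × 21.0)] = 3.35×10^7 / 4605 = 7282 m³.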